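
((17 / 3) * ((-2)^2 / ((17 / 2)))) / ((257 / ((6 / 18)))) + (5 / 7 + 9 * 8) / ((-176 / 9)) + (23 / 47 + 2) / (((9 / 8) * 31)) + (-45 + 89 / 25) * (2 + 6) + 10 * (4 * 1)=-30637163990581 / 103797262800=-295.16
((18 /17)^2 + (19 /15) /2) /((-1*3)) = -15211 /26010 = -0.58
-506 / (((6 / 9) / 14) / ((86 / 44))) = -20769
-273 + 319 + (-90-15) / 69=1023 / 23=44.48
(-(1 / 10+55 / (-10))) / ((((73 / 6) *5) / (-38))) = -6156 / 1825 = -3.37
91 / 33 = 2.76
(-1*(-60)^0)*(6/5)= -6/5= -1.20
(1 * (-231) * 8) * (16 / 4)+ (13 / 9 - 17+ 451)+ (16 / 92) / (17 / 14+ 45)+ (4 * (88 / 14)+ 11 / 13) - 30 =-84832130360 / 12187539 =-6960.56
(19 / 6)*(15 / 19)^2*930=34875 / 19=1835.53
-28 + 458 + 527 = 957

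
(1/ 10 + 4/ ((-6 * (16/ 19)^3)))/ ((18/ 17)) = -530791/ 552960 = -0.96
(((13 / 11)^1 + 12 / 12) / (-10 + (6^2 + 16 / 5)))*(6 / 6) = 0.07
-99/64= -1.55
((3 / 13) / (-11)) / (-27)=1 / 1287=0.00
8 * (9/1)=72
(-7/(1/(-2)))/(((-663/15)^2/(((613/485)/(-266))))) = -3065/90013963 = -0.00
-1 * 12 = -12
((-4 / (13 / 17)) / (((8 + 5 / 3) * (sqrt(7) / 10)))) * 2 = -4.09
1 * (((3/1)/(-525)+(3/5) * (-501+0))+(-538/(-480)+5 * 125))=325.52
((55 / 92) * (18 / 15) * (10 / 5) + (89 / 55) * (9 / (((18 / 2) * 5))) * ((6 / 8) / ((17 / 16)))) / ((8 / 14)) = 1251873 / 430100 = 2.91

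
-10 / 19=-0.53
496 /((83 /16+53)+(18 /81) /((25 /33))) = 595200 /70177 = 8.48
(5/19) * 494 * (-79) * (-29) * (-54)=-16082820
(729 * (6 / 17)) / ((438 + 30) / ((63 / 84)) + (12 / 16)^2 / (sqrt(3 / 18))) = 38817792 / 94142005 - 34992 * sqrt(6) / 94142005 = 0.41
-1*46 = -46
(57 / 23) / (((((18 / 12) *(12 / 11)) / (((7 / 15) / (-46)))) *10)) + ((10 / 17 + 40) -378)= -5461844071 / 16187400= -337.41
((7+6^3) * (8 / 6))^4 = 633081200896 / 81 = 7815817295.01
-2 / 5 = -0.40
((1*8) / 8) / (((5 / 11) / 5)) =11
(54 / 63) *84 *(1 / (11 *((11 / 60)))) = 35.70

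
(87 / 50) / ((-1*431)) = -87 / 21550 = -0.00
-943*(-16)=15088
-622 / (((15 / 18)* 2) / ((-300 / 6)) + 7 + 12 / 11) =-205260 / 2659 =-77.19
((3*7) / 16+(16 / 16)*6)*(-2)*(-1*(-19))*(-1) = 2223 / 8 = 277.88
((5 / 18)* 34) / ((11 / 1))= 0.86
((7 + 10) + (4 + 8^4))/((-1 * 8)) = -4117/8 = -514.62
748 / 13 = 57.54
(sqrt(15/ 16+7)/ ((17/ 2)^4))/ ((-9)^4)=4* sqrt(127)/ 547981281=0.00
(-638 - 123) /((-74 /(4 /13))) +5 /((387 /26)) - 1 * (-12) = 2885308 /186147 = 15.50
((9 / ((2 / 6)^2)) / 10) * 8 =324 / 5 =64.80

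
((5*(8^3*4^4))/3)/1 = 655360/3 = 218453.33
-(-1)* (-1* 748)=-748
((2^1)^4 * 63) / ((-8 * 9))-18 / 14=-107 / 7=-15.29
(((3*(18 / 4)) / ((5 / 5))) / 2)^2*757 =551853 / 16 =34490.81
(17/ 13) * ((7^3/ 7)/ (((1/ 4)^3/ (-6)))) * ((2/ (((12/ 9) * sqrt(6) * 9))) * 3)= -5022.58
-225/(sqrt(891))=-25 * sqrt(11)/11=-7.54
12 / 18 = 2 / 3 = 0.67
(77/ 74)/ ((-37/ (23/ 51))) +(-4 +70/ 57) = -2462639/ 884374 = -2.78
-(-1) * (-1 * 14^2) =-196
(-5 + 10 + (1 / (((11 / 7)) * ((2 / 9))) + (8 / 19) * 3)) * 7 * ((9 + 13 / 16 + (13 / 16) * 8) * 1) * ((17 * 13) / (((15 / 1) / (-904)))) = -11604128991 / 836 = -13880537.07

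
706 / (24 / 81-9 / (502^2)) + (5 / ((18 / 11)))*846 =10014514813 / 2015789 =4968.04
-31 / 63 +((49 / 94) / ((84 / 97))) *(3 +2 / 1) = 59639 / 23688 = 2.52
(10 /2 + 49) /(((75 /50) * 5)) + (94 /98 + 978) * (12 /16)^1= 726591 /980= 741.42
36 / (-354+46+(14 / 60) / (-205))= -221400 / 1894207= -0.12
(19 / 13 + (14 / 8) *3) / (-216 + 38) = -349 / 9256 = -0.04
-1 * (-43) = 43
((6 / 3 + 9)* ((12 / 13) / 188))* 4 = 132 / 611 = 0.22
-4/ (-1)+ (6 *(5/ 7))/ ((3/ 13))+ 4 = 186/ 7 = 26.57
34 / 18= 17 / 9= 1.89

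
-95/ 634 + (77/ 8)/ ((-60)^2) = -1343591/ 9129600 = -0.15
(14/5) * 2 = 5.60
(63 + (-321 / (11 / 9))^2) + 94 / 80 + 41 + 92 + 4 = 334826527 / 4840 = 69179.03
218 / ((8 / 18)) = 981 / 2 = 490.50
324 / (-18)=-18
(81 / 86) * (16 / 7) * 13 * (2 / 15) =5616 / 1505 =3.73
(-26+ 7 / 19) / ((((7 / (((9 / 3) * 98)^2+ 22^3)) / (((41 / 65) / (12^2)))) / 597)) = -7418399411 / 7980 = -929623.99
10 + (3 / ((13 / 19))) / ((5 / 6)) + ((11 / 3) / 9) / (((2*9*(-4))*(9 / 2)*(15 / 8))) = 6508226 / 426465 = 15.26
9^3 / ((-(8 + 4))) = -243 / 4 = -60.75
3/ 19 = 0.16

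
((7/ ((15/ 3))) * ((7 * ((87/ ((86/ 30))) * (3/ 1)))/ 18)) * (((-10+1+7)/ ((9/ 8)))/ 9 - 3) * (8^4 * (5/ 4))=-942179840/ 1161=-811524.41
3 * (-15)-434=-479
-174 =-174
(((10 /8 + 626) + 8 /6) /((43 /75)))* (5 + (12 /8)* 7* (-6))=-5468675 /86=-63589.24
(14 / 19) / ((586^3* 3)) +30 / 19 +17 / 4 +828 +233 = 1529581097854 / 1433764149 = 1066.83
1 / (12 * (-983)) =-1 / 11796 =-0.00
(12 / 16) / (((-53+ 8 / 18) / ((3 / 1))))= -81 / 1892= -0.04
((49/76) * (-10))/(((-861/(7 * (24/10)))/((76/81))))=392/3321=0.12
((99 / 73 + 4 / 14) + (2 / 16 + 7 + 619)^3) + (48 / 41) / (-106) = 139551247901300883 / 568526336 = 245461360.48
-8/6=-4/3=-1.33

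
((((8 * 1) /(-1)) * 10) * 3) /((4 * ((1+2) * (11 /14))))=-280 /11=-25.45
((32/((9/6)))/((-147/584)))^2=1396965376/194481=7183.04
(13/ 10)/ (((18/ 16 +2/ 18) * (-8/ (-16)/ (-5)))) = -936/ 89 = -10.52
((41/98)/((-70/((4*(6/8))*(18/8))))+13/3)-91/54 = 2.61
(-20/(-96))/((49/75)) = 125/392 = 0.32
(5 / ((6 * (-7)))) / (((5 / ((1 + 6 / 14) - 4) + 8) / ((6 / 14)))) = -45 / 5341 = -0.01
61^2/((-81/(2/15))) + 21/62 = -5.79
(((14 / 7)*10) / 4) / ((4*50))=1 / 40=0.02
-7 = -7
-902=-902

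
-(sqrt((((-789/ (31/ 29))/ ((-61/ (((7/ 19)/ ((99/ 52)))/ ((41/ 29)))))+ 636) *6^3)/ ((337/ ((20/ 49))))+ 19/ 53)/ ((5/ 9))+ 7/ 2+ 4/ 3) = -9 *sqrt(686163482447279147961168167)/ 10129674412165 - 29/ 6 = -28.11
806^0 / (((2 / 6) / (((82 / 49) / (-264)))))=-41 / 2156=-0.02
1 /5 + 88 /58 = 249 /145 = 1.72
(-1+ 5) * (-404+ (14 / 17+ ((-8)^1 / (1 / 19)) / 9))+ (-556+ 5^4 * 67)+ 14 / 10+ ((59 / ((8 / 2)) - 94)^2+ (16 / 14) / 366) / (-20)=164429703089 / 4181184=39326.11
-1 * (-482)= 482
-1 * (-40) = 40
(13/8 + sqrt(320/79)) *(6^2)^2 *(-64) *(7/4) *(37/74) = -580608 *sqrt(395)/79-117936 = -264003.79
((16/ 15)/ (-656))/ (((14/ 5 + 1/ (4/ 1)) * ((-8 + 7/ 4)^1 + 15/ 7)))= 112/ 862845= 0.00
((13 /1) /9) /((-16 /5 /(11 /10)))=-143 /288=-0.50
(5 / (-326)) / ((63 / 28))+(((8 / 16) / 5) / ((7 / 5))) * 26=19001 / 10269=1.85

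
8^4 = 4096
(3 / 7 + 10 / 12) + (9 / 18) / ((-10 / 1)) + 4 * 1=2189 / 420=5.21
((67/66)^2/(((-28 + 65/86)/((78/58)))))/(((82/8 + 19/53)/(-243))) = 552443274/474111517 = 1.17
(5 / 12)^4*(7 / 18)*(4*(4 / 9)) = 4375 / 209952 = 0.02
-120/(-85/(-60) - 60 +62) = -1440/41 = -35.12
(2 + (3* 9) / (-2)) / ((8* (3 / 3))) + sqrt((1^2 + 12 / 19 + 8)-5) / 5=-23 / 16 + 2* sqrt(418) / 95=-1.01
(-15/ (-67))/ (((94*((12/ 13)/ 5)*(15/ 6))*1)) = 65/ 12596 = 0.01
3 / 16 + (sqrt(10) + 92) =sqrt(10) + 1475 / 16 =95.35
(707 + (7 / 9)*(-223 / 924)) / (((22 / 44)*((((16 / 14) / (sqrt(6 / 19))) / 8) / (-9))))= -5877851*sqrt(114) / 1254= -50046.47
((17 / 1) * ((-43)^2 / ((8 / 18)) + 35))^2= 81382966729 / 16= 5086435420.56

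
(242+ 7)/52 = 249/52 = 4.79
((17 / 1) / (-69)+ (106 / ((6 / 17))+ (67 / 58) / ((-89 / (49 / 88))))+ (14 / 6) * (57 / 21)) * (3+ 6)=28812324243 / 10447888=2757.72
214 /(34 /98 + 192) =10486 /9425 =1.11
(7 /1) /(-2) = -7 /2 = -3.50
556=556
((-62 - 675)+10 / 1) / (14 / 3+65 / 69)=-16721 / 129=-129.62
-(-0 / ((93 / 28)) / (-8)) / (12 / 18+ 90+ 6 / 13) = 0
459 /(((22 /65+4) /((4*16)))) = 318240 /47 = 6771.06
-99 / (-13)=99 / 13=7.62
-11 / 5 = -2.20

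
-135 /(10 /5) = -135 /2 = -67.50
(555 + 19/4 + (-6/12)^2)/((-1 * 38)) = -280/19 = -14.74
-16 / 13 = -1.23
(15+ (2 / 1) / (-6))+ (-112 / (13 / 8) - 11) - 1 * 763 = -32302 / 39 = -828.26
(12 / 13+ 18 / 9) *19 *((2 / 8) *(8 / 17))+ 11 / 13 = 1631 / 221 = 7.38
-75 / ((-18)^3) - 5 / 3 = -3215 / 1944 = -1.65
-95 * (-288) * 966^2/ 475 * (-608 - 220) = -222524112384/ 5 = -44504822476.80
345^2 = 119025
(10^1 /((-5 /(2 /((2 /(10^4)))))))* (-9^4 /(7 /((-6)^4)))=170061120000 /7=24294445714.29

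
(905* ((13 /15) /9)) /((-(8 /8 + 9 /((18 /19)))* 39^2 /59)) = -21358 /66339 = -0.32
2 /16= 1 /8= 0.12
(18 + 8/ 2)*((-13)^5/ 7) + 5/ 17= -138863547/ 119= -1166920.56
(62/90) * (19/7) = 589/315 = 1.87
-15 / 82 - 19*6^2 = -56103 / 82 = -684.18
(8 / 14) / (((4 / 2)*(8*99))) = 1 / 2772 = 0.00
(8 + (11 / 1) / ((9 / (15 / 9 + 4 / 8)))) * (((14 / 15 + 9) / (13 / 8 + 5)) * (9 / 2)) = 34270 / 477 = 71.84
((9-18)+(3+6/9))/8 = -2/3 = -0.67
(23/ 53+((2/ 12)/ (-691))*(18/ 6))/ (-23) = -31733/ 1684658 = -0.02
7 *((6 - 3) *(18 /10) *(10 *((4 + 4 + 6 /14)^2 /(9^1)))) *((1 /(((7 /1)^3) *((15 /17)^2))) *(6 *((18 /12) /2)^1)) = 3018027 /60025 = 50.28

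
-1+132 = 131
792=792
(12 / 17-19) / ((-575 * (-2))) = -311 / 19550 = -0.02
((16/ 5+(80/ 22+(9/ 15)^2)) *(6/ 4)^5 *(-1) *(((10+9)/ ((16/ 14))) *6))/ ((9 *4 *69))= -7106589/ 3238400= -2.19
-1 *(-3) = 3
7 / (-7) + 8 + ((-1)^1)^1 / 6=41 / 6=6.83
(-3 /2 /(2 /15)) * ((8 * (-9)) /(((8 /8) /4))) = 3240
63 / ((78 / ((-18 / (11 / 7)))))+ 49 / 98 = -2503 / 286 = -8.75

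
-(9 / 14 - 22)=299 / 14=21.36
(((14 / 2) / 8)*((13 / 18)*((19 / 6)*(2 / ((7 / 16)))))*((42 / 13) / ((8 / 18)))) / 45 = 1.48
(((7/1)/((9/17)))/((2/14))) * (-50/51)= -2450/27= -90.74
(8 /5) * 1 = 1.60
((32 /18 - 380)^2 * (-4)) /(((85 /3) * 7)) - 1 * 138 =-48565834 /16065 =-3023.08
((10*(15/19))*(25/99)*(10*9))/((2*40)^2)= 375/13376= 0.03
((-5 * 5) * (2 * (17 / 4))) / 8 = -425 / 16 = -26.56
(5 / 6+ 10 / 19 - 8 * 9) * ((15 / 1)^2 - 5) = -885830 / 57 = -15540.88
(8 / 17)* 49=392 / 17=23.06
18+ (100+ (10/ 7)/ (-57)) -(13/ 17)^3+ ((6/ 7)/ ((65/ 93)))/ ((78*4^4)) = 49837586974373/ 424049283840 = 117.53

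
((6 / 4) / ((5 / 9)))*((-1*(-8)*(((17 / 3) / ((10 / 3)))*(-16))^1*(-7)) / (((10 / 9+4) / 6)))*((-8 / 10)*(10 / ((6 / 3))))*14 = -155457792 / 575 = -270361.38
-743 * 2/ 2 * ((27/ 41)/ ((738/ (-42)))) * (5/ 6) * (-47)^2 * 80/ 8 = 861675675/ 1681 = 512597.07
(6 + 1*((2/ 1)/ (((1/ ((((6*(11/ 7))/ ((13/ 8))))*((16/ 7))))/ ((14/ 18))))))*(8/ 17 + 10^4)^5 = 1032478940928282152671470223360/ 387620961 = 2663630311076707104782.89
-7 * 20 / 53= -140 / 53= -2.64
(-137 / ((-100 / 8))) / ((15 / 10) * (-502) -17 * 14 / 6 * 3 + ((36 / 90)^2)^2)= -3425 / 272492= -0.01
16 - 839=-823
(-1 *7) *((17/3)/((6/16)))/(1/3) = -952/3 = -317.33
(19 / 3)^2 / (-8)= -361 / 72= -5.01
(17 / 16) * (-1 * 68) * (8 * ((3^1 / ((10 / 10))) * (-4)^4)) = -443904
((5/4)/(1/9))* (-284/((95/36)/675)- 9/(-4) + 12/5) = -248427297/304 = -817195.06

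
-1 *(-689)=689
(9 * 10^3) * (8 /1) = 72000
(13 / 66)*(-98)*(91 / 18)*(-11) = 57967 / 54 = 1073.46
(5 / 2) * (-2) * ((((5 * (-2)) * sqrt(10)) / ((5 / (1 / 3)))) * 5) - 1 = -1 +50 * sqrt(10) / 3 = 51.70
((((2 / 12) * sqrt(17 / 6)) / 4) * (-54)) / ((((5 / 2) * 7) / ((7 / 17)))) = -0.09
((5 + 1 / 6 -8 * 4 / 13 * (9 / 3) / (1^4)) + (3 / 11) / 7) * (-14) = 13087 / 429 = 30.51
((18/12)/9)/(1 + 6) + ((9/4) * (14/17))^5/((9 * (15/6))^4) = 445293574/18635623125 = 0.02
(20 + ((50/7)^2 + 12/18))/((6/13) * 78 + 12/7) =479/252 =1.90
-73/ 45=-1.62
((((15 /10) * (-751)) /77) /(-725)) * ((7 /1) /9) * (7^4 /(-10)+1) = -598547 /159500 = -3.75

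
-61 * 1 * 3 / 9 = -20.33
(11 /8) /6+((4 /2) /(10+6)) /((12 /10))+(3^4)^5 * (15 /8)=156905298053 /24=6537720752.21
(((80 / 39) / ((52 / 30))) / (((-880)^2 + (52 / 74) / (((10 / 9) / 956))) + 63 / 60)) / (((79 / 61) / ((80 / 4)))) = 0.00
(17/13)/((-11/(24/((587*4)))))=-102/83941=-0.00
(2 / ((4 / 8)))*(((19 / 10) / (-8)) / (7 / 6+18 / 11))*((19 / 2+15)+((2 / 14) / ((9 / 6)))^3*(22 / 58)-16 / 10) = -12854164829 / 1656175500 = -7.76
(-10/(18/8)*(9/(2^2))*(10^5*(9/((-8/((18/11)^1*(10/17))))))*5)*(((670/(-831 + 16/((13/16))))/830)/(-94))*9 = 3968493750000/7693899389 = 515.80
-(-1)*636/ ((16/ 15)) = 596.25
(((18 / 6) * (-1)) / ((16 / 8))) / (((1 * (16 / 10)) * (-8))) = 15 / 128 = 0.12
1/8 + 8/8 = 1.12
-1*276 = -276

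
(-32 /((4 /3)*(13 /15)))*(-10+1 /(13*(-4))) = 46890 /169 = 277.46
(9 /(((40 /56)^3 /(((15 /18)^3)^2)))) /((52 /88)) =14.00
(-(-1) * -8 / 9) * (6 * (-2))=32 / 3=10.67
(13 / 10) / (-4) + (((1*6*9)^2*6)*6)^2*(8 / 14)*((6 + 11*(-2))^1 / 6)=-4701849845851 / 280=-16792320878.04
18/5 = 3.60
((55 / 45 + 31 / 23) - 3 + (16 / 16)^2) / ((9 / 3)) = 118 / 621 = 0.19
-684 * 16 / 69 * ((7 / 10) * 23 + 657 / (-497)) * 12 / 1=-1607607936 / 57155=-28127.16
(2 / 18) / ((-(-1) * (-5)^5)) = -1 / 28125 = -0.00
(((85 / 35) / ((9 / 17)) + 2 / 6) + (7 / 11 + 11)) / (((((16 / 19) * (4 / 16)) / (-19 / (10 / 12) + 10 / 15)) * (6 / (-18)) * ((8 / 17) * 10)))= 153803233 / 138600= 1109.69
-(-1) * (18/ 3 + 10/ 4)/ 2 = 4.25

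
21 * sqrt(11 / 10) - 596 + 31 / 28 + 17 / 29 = -482577 / 812 + 21 * sqrt(110) / 10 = -572.28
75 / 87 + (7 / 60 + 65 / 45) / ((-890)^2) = 0.86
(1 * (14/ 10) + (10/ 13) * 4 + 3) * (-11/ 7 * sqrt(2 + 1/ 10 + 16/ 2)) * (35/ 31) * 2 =-84.32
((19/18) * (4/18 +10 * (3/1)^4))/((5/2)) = 138548/405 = 342.09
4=4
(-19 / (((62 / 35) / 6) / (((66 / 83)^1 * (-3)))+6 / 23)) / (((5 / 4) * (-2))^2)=-7268184 / 327805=-22.17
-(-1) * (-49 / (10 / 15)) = -147 / 2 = -73.50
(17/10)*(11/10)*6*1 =561/50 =11.22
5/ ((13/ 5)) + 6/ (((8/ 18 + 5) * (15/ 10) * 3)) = 1381/ 637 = 2.17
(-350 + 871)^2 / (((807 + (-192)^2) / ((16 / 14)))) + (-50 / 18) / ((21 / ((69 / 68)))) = 435771437 / 53794188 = 8.10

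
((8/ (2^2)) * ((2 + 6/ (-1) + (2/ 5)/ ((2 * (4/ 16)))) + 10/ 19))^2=258064/ 9025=28.59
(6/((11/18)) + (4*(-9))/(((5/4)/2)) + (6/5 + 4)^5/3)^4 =250193251364179481086119692022016/113098239898681640625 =2212176348529.50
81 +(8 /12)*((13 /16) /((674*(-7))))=9171779 /113232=81.00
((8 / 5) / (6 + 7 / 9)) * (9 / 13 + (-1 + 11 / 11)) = 648 / 3965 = 0.16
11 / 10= 1.10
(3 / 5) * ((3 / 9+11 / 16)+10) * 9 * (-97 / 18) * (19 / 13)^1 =-974947 / 2080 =-468.72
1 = 1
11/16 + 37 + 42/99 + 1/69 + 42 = 80.13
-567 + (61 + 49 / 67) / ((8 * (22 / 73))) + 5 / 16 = -580041 / 1072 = -541.08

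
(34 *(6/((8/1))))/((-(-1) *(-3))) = -17/2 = -8.50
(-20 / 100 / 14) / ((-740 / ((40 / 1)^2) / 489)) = 3912 / 259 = 15.10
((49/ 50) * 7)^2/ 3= 117649/ 7500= 15.69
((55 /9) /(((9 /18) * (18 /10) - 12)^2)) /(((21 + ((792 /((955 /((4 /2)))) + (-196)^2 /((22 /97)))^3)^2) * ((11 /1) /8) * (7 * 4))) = 1343929046356033790640625000 /24635168725672418806738224941746011143309663070355150198712283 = 0.00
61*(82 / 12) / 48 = 2501 / 288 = 8.68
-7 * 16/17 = -112/17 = -6.59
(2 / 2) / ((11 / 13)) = 13 / 11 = 1.18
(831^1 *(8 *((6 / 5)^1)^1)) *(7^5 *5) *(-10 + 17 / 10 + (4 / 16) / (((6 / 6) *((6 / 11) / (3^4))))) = 96621056406 / 5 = 19324211281.20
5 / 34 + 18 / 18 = 39 / 34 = 1.15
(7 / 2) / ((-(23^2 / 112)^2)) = -43904 / 279841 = -0.16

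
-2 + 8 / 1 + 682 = 688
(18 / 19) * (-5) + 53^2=53281 / 19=2804.26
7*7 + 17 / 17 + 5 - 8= 47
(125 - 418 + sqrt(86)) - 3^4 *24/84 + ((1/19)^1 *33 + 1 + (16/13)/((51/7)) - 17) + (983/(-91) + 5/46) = -1382894243/4056234 + sqrt(86) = -331.66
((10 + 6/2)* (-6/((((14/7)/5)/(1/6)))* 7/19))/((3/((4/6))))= -455/171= -2.66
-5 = -5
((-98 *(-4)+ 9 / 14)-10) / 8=5357 / 112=47.83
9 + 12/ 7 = 75/ 7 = 10.71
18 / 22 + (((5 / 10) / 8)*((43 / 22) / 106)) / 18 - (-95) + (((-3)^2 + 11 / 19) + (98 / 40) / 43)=289318931399 / 2743551360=105.45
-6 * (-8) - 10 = 38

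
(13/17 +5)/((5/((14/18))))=686/765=0.90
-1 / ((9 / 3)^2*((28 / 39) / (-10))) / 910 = 1 / 588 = 0.00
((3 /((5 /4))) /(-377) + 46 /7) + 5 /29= 6.74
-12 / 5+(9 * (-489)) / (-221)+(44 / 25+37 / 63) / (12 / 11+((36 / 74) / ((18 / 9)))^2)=117883761388 / 6028310925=19.56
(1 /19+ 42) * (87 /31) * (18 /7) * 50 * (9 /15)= 37537020 /4123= 9104.30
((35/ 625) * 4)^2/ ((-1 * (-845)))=784/ 13203125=0.00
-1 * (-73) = 73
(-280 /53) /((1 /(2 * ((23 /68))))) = -3220 /901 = -3.57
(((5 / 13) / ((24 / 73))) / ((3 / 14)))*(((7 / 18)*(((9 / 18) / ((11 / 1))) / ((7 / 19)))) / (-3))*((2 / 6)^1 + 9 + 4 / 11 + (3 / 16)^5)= -0.85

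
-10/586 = -5/293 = -0.02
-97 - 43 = -140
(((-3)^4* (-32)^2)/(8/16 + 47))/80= 10368/475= 21.83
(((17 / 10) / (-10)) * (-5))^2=289 / 400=0.72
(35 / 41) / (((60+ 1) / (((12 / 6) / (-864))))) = -0.00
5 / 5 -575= -574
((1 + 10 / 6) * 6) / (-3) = -16 / 3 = -5.33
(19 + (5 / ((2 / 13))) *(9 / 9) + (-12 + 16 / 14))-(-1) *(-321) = -280.36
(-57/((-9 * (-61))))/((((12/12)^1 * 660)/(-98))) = 931/60390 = 0.02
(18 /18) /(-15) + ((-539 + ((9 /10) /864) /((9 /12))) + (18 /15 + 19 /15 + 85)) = -325151 /720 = -451.60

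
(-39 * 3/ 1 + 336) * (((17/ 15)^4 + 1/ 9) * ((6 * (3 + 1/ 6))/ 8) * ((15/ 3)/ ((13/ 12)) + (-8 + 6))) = 1050986767/ 438750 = 2395.41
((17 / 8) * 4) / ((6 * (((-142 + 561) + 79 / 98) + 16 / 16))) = 833 / 247434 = 0.00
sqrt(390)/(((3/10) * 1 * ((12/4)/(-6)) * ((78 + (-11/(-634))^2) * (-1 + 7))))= -4019560 * sqrt(390)/282174201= -0.28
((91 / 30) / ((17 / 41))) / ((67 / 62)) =115661 / 17085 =6.77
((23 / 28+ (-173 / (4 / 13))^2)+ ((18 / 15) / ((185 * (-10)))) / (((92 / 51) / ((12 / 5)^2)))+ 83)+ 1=94183113311229 / 297850000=316209.88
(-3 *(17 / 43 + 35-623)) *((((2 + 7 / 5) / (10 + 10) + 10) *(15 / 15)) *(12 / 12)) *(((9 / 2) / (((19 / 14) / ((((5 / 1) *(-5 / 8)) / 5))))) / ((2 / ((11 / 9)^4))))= -292617910277 / 7058880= -41453.87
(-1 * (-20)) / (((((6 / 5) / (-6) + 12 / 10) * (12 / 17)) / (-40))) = -3400 / 3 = -1133.33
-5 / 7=-0.71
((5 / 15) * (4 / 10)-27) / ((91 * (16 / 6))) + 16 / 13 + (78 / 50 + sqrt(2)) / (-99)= 663241 / 600600-sqrt(2) / 99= 1.09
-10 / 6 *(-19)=95 / 3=31.67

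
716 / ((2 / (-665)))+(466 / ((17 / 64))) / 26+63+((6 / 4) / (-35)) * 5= -736185553 / 3094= -237939.74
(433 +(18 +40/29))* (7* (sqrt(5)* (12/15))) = 367332* sqrt(5)/145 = 5664.68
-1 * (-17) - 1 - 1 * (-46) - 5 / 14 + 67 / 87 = 76019 / 1218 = 62.41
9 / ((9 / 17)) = 17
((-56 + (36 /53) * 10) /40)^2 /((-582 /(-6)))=106276 /6811825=0.02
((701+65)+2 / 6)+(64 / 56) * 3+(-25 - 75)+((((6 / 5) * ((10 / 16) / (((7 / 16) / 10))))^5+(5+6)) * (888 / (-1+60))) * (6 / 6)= 66291329746163 / 2974839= 22284005.87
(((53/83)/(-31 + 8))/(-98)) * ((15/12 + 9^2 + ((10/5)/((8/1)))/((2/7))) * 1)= 5035/213808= 0.02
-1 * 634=-634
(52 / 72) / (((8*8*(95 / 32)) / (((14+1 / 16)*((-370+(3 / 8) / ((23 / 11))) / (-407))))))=0.05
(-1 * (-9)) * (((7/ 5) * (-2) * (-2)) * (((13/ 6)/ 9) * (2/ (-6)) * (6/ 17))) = -364/ 255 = -1.43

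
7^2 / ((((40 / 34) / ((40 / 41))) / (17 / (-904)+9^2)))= 60981431 / 18532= 3290.60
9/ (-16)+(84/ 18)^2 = 3055/ 144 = 21.22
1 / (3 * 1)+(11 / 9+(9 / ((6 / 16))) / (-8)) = -13 / 9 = -1.44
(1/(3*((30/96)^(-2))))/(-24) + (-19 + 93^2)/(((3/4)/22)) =4665999335/18432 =253146.67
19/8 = 2.38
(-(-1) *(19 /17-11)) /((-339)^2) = -56 /651219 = -0.00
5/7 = 0.71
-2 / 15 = -0.13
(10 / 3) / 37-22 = -2432 / 111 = -21.91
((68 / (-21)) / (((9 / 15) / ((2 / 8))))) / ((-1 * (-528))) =-85 / 33264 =-0.00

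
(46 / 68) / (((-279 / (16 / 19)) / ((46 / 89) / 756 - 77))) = 238317812 / 1515858057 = 0.16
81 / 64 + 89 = 5777 / 64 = 90.27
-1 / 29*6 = -6 / 29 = -0.21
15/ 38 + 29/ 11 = 1267/ 418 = 3.03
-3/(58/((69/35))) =-207/2030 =-0.10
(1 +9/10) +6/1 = 79/10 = 7.90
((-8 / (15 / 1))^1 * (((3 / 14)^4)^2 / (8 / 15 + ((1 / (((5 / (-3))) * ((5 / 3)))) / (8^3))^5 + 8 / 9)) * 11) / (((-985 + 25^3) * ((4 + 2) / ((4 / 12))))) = -107629196083200000000 / 1546585638440789681661251897299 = -0.00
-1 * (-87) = 87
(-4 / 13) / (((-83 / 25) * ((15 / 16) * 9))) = 320 / 29133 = 0.01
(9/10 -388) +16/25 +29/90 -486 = -196231/225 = -872.14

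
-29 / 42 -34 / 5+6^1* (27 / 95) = -23083 / 3990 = -5.79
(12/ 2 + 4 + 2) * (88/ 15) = 352/ 5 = 70.40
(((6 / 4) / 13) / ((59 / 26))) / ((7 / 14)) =6 / 59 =0.10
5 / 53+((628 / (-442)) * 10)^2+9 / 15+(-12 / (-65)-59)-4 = 1808769701 / 12942865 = 139.75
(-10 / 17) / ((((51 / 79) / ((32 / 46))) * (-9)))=12640 / 179469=0.07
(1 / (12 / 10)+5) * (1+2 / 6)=70 / 9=7.78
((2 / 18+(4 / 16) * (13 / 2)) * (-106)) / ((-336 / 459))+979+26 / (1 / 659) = 8227249 / 448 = 18364.40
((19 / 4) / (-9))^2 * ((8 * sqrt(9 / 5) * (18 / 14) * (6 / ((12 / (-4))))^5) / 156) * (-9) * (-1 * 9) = -12996 * sqrt(5) / 455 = -63.87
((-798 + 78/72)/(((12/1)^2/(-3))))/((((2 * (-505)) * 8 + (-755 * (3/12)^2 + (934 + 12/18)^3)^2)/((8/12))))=2065608/124425092100139087137601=0.00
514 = 514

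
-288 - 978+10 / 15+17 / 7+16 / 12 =-8831 / 7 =-1261.57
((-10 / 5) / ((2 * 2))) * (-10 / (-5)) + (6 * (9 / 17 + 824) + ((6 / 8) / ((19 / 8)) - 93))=1567678 / 323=4853.49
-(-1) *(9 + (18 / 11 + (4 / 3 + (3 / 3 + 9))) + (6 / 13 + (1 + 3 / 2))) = 21391 / 858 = 24.93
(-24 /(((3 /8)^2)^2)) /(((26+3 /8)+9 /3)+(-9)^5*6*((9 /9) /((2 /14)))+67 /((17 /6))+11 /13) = 57933824 /118385477235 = 0.00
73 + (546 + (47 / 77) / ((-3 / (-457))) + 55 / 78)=712.69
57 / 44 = 1.30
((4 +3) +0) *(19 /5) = 133 /5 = 26.60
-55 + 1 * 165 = 110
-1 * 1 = -1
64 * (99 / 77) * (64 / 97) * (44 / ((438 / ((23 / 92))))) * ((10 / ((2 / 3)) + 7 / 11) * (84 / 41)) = 12681216 / 290321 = 43.68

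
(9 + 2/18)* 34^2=94792/9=10532.44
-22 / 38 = -11 / 19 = -0.58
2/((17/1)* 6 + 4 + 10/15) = 3/160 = 0.02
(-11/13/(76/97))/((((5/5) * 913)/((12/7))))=-291/143507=-0.00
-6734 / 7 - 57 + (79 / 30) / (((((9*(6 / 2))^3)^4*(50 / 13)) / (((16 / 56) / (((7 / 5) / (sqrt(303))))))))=-1019 + 1027*sqrt(303) / 1103195569432943539350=-1019.00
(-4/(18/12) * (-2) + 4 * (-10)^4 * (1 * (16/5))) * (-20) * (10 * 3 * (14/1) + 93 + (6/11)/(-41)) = -592298598080/451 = -1313300660.93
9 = 9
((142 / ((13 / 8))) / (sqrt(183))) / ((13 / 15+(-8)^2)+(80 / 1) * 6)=5680 * sqrt(183) / 6481189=0.01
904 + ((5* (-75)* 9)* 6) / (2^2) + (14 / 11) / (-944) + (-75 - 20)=-22084179 / 5192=-4253.50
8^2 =64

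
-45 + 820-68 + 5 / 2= 1419 / 2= 709.50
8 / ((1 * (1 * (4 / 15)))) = 30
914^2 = 835396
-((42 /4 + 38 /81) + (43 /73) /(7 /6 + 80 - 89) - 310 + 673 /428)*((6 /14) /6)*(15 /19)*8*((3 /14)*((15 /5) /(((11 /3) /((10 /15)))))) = 176952039515 /11278935591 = 15.69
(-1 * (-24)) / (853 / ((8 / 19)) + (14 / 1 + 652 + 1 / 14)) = 1344 / 150749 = 0.01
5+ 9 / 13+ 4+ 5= 191 / 13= 14.69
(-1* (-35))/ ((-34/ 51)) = -105/ 2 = -52.50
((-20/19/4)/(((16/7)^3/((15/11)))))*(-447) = 11499075/856064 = 13.43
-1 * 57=-57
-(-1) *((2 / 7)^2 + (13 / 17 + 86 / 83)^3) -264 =-258.08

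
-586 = -586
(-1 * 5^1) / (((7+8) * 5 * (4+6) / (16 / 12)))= -2 / 225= -0.01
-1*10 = -10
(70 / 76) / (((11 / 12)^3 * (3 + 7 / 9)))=136080 / 429913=0.32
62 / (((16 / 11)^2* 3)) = 3751 / 384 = 9.77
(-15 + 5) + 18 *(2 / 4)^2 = -11 / 2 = -5.50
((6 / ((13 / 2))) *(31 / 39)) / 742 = 62 / 62699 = 0.00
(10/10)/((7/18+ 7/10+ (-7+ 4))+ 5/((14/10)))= 315/523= 0.60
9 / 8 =1.12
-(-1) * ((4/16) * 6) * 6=9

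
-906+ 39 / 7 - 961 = -13030 / 7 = -1861.43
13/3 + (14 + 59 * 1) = 232/3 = 77.33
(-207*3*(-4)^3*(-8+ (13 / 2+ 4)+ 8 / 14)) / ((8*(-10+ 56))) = 2322 / 7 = 331.71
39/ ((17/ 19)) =741/ 17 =43.59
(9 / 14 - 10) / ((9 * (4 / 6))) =-131 / 84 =-1.56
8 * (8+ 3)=88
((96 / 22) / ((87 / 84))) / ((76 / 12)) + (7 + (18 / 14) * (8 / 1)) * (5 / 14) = 4062041 / 593978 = 6.84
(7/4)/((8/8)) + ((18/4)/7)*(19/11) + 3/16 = 3755/1232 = 3.05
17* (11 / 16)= 187 / 16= 11.69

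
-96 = -96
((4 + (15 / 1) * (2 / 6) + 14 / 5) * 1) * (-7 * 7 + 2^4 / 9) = -557.22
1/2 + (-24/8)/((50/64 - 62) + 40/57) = 121327/220766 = 0.55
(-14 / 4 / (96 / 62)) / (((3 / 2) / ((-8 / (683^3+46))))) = 217 / 5735016594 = 0.00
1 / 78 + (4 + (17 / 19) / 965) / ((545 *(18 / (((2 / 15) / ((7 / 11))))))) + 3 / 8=3494962537 / 9009819000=0.39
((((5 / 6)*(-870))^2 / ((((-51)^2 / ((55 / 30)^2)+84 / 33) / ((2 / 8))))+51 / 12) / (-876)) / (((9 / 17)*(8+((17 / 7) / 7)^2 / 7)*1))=-18628213931887 / 399197960254080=-0.05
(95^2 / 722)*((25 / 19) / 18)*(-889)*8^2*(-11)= 97790000 / 171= 571871.35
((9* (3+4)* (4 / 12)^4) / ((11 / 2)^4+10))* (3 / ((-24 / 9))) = -14 / 14801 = -0.00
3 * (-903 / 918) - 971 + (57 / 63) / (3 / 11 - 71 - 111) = -463371235 / 475762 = -973.96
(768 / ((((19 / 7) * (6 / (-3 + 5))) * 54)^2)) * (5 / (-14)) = -1120 / 789507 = -0.00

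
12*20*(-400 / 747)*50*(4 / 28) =-1600000 / 1743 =-917.96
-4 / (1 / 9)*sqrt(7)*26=-936*sqrt(7)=-2476.42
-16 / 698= -8 / 349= -0.02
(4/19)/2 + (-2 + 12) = 192/19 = 10.11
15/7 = 2.14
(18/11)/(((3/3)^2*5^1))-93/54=-1381/990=-1.39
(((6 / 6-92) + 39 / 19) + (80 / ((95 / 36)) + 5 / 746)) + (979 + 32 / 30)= 195907739 / 212610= 921.44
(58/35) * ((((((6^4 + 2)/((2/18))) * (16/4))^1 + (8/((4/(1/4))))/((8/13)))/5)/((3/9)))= 65046507/1400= 46461.79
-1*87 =-87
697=697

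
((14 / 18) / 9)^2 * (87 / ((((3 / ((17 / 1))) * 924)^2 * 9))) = 8381 / 3086609328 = 0.00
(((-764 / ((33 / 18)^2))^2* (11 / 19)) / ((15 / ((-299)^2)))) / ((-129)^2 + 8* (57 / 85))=127743998923008 / 11927480983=10710.06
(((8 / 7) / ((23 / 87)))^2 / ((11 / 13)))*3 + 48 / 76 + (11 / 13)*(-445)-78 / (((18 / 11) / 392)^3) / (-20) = 4587736948841416763 / 85569238755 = 53614324.68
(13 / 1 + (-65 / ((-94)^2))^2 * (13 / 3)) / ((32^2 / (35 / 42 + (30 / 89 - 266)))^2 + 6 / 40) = 0.86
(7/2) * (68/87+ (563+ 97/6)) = 235459/116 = 2029.82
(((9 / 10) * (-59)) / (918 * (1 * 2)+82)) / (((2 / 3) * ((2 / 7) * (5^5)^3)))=-1593 / 334472656250000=-0.00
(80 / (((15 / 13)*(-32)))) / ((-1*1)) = 13 / 6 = 2.17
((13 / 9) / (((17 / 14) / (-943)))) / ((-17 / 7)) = 1201382 / 2601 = 461.89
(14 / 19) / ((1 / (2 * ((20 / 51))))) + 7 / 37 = 27503 / 35853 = 0.77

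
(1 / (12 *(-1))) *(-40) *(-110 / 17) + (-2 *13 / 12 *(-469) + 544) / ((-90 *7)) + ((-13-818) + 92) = -49033277 / 64260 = -763.05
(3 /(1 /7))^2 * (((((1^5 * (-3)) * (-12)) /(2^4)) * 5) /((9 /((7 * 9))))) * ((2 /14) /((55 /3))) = 11907 /44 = 270.61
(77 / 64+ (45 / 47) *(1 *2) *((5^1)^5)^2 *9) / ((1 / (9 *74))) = 168581251205127 / 1504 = 112088597875.75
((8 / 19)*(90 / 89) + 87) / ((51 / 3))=147837 / 28747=5.14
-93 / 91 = -1.02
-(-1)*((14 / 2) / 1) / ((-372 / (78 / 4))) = -91 / 248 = -0.37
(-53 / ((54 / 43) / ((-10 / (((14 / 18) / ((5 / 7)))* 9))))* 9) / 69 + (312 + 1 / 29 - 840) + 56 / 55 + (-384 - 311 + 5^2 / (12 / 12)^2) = -19273440608 / 16178085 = -1191.33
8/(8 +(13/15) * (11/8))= 960/1103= 0.87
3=3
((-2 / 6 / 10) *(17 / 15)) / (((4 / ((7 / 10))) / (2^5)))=-238 / 1125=-0.21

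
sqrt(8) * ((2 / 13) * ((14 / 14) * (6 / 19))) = 24 * sqrt(2) / 247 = 0.14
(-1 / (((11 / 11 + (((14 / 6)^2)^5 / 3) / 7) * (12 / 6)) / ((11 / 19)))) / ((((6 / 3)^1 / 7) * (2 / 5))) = -6200145 / 560061328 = -0.01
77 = 77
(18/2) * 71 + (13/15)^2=639.75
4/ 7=0.57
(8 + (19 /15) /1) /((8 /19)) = 2641 /120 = 22.01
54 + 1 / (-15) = 809 / 15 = 53.93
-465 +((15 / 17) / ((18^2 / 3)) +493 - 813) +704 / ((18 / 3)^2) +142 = -127181 / 204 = -623.44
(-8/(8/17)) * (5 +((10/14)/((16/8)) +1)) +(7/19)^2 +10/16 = -2169393/20216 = -107.31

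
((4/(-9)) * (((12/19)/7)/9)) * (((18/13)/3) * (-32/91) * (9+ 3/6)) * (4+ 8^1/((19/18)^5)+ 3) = 16614009344/184541182371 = 0.09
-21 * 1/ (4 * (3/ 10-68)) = 105/ 1354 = 0.08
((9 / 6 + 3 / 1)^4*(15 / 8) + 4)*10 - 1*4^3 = 490539 / 64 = 7664.67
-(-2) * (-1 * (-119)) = 238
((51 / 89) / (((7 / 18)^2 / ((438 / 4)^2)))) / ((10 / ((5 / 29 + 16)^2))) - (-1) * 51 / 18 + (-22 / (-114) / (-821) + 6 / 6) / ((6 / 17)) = 62431586714651752 / 52540629795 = 1188253.49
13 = 13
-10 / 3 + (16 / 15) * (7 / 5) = -46 / 25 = -1.84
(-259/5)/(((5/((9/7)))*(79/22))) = -7326/1975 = -3.71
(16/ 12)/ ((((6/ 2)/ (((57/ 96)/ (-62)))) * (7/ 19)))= -361/ 31248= -0.01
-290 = -290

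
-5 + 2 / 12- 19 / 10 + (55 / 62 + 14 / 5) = -2833 / 930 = -3.05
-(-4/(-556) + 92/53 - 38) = 267105/7367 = 36.26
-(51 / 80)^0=-1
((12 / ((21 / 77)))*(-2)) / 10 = -44 / 5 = -8.80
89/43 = 2.07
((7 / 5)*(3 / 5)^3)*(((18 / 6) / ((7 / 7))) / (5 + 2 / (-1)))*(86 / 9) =2.89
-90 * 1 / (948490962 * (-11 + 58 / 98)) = 49 / 5374782118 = 0.00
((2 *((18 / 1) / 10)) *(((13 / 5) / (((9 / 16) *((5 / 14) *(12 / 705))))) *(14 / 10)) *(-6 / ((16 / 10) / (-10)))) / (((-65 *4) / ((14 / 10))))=-773.81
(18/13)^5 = 1889568/371293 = 5.09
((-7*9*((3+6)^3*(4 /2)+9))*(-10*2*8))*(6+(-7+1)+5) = 73936800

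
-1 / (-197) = 1 / 197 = 0.01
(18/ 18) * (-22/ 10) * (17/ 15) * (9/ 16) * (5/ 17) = -0.41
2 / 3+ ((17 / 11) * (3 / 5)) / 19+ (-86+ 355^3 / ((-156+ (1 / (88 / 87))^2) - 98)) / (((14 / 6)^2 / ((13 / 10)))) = -2542773221821942 / 60198861261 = -42239.56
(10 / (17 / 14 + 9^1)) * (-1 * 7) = -980 / 143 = -6.85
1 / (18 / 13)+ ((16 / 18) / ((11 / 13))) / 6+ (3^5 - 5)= 141905 / 594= 238.90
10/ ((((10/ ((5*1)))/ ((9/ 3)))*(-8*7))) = -15/ 56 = -0.27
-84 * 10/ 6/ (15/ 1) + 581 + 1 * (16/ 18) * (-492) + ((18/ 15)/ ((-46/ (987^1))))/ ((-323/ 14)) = 15093797/ 111435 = 135.45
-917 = -917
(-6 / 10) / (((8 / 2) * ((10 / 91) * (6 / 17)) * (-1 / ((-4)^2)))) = 1547 / 25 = 61.88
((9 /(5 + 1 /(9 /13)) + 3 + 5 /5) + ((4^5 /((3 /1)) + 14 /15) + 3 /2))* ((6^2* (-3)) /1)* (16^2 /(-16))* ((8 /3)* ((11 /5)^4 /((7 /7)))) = 3415699854336 /90625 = 37690481.15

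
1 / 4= 0.25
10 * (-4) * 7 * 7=-1960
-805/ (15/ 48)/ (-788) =644/ 197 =3.27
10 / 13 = 0.77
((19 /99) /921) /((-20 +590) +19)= 1 /2826549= 0.00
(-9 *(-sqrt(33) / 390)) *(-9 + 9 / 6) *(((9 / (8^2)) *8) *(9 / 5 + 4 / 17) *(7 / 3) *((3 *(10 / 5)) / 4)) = -98091 *sqrt(33) / 70720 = -7.97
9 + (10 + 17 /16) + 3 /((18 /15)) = 361 /16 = 22.56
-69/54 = -1.28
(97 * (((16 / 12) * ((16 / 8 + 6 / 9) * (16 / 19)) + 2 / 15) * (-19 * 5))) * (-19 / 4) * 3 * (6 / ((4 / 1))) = 2464091 / 4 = 616022.75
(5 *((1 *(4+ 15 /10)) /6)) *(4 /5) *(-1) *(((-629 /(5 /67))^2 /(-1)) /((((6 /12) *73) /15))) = 107048531.17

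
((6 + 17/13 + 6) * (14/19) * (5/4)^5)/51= 3784375/6449664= 0.59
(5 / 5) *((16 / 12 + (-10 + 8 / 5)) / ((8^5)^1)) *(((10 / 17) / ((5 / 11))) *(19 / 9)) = -11077 / 18800640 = -0.00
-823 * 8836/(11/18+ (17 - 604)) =130896504/10555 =12401.37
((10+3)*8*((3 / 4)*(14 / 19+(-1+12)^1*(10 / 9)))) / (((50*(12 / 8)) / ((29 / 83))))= 1670864 / 354825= 4.71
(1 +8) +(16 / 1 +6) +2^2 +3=38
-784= -784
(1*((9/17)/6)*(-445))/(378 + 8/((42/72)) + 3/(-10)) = -15575/155261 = -0.10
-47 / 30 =-1.57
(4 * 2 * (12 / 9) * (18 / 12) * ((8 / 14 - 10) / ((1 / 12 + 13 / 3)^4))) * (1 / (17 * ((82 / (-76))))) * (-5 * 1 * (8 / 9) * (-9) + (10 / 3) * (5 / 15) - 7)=28383657984 / 38497656799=0.74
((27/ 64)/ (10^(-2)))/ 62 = 675/ 992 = 0.68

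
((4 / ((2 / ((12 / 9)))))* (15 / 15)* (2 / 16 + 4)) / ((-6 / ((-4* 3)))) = 22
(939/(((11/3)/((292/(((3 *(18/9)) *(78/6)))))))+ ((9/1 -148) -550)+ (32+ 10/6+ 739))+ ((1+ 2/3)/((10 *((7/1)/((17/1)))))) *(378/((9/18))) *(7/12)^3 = 5047811/4576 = 1103.11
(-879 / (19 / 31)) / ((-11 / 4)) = 108996 / 209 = 521.51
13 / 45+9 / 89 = 1562 / 4005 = 0.39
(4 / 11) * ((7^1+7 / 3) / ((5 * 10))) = 56 / 825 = 0.07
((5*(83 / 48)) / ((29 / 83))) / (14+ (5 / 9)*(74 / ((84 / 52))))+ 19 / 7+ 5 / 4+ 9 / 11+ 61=17690750551 / 266387968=66.41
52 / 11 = 4.73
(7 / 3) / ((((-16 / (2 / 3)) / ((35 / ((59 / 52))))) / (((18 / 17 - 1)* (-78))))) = 41405 / 3009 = 13.76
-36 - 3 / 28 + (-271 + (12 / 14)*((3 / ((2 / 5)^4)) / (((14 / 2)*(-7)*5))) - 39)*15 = -12875553 / 2744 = -4692.26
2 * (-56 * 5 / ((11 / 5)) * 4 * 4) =-44800 / 11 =-4072.73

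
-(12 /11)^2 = -144 /121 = -1.19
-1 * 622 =-622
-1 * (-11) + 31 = 42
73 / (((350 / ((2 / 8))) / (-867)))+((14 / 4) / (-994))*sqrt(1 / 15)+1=-61891 / 1400 - sqrt(15) / 4260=-44.21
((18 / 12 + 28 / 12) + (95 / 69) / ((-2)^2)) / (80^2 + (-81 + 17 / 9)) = 3459 / 5233696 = 0.00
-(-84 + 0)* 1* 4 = 336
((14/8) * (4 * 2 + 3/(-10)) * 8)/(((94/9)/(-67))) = -325017/470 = -691.53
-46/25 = -1.84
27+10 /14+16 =306 /7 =43.71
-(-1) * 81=81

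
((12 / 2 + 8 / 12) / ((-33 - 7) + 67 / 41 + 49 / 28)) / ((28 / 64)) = -10496 / 25221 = -0.42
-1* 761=-761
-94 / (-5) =94 / 5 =18.80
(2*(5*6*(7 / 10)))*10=420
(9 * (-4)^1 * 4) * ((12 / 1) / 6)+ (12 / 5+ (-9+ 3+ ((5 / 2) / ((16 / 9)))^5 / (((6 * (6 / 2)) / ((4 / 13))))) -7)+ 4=-321164393559 / 1090519040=-294.51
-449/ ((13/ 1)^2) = -449/ 169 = -2.66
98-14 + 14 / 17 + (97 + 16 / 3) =9545 / 51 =187.16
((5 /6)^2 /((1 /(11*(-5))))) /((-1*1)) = 38.19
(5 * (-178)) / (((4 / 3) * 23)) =-1335 / 46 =-29.02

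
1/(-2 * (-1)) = 1/2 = 0.50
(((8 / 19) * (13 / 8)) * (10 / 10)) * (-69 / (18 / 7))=-2093 / 114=-18.36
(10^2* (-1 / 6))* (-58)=966.67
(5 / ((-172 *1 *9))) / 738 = -5 / 1142424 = -0.00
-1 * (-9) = 9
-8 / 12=-2 / 3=-0.67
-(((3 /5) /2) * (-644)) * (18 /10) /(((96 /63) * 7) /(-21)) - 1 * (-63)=-248661 /400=-621.65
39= 39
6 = 6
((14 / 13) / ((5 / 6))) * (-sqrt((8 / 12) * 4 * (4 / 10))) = -112 * sqrt(15) / 325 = -1.33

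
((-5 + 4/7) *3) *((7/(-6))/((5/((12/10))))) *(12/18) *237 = 14694/25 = 587.76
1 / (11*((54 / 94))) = 47 / 297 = 0.16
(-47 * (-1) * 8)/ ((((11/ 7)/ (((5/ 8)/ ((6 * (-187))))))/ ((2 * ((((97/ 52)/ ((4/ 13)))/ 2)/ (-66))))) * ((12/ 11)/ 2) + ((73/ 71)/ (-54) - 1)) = 4894177680/ 218033738359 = 0.02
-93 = -93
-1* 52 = -52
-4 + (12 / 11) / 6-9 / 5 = -309 / 55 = -5.62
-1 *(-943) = 943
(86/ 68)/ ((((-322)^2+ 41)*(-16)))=-43/ 56426400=-0.00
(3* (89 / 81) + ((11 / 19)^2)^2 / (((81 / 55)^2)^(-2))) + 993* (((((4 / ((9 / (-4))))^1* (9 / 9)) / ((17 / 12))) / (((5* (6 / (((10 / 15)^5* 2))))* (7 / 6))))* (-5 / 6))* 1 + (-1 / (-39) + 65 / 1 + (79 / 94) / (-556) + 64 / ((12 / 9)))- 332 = -995385921211296434653 / 4800814310814795000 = -207.34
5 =5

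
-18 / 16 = -1.12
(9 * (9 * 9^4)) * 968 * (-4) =-2057739552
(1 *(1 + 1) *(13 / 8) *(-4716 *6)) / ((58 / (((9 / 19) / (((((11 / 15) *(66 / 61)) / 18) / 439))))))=-498686705595 / 66671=-7479814.40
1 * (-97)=-97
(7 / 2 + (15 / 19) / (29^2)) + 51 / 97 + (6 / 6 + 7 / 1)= 37281917 / 3099926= 12.03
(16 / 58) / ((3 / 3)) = 8 / 29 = 0.28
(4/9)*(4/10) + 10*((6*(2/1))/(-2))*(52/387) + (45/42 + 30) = 628141/27090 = 23.19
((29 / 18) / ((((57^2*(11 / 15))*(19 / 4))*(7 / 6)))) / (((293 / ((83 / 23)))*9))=48140 / 288291609837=0.00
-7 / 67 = -0.10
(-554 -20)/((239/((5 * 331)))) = -949970/239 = -3974.77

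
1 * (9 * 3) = 27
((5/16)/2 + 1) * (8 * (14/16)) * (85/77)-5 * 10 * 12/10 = -17975/352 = -51.07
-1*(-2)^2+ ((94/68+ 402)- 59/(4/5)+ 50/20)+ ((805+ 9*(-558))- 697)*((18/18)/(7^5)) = 53525777/163268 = 327.84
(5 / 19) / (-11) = -5 / 209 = -0.02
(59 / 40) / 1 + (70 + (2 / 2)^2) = 2899 / 40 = 72.48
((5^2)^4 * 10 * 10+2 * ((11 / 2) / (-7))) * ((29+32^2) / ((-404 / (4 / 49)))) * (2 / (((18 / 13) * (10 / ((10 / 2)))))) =-6002632.87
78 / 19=4.11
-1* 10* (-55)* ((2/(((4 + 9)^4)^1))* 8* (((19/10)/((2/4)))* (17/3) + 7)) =753280/85683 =8.79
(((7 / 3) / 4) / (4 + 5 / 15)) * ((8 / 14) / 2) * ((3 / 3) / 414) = 1 / 10764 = 0.00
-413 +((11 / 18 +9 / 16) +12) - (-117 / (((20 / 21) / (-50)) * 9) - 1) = -155711 / 144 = -1081.33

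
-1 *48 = -48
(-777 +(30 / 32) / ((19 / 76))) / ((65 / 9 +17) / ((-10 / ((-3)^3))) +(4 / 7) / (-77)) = -8335635 / 704932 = -11.82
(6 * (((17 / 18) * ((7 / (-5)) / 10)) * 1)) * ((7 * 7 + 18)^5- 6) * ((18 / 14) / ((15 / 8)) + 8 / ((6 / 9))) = -1698457377058 / 125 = -13587659016.46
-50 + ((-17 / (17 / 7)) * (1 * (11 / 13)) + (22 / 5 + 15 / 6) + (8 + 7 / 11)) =-57753 / 1430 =-40.39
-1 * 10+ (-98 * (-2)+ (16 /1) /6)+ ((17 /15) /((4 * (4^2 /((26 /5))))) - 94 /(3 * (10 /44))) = 122141 /2400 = 50.89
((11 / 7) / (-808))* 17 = -187 / 5656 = -0.03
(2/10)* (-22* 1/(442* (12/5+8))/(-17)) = 11/195364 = 0.00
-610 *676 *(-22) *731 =6631573520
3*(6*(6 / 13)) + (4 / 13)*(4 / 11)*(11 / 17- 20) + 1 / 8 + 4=10.27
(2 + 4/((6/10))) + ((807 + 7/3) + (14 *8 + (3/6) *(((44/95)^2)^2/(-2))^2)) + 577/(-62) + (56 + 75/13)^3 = 213806289149578574511037153/903671506276083593750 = 236597.36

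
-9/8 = -1.12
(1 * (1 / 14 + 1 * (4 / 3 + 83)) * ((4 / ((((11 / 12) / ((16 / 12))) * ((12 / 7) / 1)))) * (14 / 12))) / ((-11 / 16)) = -1588160 / 3267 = -486.12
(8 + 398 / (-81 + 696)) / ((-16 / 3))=-2659 / 1640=-1.62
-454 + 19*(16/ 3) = -1058/ 3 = -352.67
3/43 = 0.07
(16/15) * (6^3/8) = 144/5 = 28.80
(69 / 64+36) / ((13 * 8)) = 2373 / 6656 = 0.36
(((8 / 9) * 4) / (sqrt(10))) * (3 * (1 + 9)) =32 * sqrt(10) / 3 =33.73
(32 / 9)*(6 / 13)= 64 / 39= 1.64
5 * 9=45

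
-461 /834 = -0.55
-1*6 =-6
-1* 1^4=-1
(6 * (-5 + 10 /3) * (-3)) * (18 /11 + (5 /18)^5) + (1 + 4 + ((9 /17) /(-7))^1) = 22287752293 /412240752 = 54.06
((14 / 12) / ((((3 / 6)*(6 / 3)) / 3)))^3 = 343 / 8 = 42.88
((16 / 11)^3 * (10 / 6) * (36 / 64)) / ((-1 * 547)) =-3840 / 728057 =-0.01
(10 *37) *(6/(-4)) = -555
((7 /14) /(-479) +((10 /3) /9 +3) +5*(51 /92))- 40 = -40286579 /1189836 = -33.86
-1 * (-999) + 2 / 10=999.20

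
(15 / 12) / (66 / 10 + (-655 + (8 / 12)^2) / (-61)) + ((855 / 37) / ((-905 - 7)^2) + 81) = 173523551609 / 2140359424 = 81.07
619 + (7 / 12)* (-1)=7421 / 12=618.42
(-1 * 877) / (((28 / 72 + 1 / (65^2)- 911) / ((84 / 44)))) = 1400612850 / 761771527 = 1.84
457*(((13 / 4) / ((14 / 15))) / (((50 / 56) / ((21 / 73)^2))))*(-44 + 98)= 212218461 / 26645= 7964.66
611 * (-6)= -3666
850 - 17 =833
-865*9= -7785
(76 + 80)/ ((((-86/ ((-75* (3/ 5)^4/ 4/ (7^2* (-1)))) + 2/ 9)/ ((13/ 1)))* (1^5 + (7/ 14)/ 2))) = -985608/ 1053365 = -0.94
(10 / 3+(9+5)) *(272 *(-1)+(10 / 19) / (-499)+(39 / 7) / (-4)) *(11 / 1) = -3459519635 / 66367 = -52127.11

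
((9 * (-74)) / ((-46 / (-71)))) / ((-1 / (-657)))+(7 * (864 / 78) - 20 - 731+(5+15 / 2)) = -404264981 / 598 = -676028.40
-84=-84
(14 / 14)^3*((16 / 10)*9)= 72 / 5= 14.40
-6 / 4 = -3 / 2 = -1.50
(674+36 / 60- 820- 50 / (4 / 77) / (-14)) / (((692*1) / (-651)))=997983 / 13840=72.11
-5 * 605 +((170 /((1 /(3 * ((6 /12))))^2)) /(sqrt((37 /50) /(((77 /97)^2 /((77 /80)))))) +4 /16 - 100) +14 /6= -37469 /12 +7650 * sqrt(28490) /3589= -2762.64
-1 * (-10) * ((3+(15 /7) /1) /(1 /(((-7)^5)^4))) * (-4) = -16414409066937325920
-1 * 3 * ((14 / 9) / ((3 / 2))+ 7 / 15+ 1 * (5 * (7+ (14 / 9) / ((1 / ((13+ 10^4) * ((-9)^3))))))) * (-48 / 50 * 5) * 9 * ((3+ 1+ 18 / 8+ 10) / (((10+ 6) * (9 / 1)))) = -49818898493 / 60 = -830314974.88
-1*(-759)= 759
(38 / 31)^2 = 1.50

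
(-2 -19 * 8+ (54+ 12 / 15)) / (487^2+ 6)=-496 / 1185875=-0.00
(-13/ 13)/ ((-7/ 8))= 8/ 7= 1.14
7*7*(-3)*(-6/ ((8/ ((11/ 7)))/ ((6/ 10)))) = 2079/ 20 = 103.95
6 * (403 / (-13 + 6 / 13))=-31434 / 163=-192.85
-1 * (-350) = 350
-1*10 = -10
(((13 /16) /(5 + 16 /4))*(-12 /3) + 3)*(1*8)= 190 /9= 21.11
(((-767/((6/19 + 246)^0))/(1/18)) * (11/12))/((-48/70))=295295/16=18455.94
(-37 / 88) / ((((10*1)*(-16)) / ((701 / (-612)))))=-25937 / 8616960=-0.00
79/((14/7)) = 79/2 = 39.50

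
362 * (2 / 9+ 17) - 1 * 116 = 55066 / 9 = 6118.44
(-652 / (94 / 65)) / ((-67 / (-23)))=-487370 / 3149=-154.77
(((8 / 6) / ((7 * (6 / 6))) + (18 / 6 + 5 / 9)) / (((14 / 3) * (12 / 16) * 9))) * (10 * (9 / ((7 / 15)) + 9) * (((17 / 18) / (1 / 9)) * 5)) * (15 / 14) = 11033000 / 7203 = 1531.72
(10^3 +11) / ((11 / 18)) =18198 / 11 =1654.36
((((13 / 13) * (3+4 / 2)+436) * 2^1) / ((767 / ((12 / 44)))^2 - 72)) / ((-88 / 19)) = -10773 / 447431732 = -0.00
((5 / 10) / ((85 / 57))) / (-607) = -57 / 103190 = -0.00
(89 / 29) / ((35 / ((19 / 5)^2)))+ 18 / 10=77804 / 25375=3.07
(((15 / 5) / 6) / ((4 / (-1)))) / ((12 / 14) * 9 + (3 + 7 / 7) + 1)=-7 / 712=-0.01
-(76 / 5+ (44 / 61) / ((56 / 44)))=-33662 / 2135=-15.77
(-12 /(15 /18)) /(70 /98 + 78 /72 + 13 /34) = -102816 /15565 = -6.61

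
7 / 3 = 2.33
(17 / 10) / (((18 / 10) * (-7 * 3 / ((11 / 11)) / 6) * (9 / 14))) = -34 / 81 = -0.42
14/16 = 7/8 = 0.88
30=30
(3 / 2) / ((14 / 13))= 39 / 28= 1.39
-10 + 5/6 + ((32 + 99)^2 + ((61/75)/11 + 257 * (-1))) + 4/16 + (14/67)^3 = 5589585023899/330839300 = 16895.17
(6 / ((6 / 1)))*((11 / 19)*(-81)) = -891 / 19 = -46.89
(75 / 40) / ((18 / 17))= 1.77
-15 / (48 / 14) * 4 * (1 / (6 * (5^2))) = -7 / 60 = -0.12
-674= -674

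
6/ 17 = 0.35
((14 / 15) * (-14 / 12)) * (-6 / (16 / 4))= 49 / 30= 1.63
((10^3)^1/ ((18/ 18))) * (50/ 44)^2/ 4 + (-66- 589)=-80385/ 242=-332.17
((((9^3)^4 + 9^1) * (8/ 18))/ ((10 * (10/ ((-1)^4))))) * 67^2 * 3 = 84521745953574/ 5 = 16904349190714.80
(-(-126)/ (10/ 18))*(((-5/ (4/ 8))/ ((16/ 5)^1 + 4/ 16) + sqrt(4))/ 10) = -11718/ 575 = -20.38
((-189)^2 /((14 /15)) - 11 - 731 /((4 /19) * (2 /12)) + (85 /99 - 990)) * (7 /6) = 11392129 /594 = 19178.67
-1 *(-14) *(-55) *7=-5390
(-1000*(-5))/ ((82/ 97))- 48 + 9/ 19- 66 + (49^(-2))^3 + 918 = 72447857848166964/ 10782362729579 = 6719.11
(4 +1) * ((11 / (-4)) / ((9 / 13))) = -715 / 36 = -19.86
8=8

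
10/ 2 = 5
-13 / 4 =-3.25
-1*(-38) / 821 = 38 / 821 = 0.05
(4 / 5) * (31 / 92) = 31 / 115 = 0.27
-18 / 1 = -18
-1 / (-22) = 1 / 22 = 0.05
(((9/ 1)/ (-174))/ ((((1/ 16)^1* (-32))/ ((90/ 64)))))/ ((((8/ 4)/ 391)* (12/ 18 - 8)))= -158355/ 163328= -0.97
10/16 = 5/8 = 0.62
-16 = -16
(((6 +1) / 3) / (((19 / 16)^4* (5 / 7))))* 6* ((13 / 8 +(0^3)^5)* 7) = 73056256 / 651605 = 112.12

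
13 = 13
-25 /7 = -3.57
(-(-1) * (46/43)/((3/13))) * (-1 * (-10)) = 5980/129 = 46.36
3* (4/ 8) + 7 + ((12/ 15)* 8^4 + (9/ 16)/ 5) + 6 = 263313/ 80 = 3291.41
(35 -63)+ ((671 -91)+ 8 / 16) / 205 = -10319 / 410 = -25.17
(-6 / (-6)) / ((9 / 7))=7 / 9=0.78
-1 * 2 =-2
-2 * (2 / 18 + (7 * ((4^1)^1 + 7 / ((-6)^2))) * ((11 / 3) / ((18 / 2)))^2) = -130813 / 13122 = -9.97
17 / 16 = 1.06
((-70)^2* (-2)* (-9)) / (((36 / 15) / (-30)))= -1102500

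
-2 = -2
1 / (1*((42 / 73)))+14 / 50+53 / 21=4769 / 1050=4.54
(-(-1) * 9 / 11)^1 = 0.82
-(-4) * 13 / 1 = 52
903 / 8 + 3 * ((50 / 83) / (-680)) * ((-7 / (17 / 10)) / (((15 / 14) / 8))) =112.96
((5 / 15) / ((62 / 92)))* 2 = 92 / 93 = 0.99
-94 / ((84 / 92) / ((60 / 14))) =-441.22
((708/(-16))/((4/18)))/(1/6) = -4779/4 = -1194.75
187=187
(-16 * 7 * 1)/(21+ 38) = -112/59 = -1.90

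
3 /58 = 0.05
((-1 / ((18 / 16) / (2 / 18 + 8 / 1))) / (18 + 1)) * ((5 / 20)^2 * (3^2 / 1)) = -73 / 342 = -0.21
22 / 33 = 2 / 3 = 0.67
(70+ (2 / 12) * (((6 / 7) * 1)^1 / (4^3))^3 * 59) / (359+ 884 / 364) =1573519891 / 8124497920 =0.19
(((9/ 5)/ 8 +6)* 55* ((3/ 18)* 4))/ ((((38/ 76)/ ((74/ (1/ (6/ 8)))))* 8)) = 101343/ 32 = 3166.97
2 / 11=0.18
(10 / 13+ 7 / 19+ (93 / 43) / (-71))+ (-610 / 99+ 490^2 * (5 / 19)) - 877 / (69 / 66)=107042337003518 / 1717065207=62340.29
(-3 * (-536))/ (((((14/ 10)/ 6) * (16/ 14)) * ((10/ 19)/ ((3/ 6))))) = 11457/ 2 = 5728.50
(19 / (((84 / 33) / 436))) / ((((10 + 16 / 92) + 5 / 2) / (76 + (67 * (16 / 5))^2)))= 109659168344 / 9275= 11823090.93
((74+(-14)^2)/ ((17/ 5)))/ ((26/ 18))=12150/ 221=54.98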